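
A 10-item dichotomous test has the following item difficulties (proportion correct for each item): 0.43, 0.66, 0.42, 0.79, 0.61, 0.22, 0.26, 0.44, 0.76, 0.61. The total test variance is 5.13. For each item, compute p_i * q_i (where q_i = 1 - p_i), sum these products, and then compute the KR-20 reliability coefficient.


For each item, compute p_i * q_i:
  Item 1: 0.43 * 0.57 = 0.2451
  Item 2: 0.66 * 0.34 = 0.2244
  Item 3: 0.42 * 0.58 = 0.2436
  Item 4: 0.79 * 0.21 = 0.1659
  Item 5: 0.61 * 0.39 = 0.2379
  Item 6: 0.22 * 0.78 = 0.1716
  Item 7: 0.26 * 0.74 = 0.1924
  Item 8: 0.44 * 0.56 = 0.2464
  Item 9: 0.76 * 0.24 = 0.1824
  Item 10: 0.61 * 0.39 = 0.2379
Sum(p_i * q_i) = 0.2451 + 0.2244 + 0.2436 + 0.1659 + 0.2379 + 0.1716 + 0.1924 + 0.2464 + 0.1824 + 0.2379 = 2.1476
KR-20 = (k/(k-1)) * (1 - Sum(p_i*q_i) / Var_total)
= (10/9) * (1 - 2.1476/5.13)
= 1.1111 * 0.5814
KR-20 = 0.646

0.646


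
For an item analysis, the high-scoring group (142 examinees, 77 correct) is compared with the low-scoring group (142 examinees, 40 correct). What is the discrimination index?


p_upper = 77/142 = 0.5423
p_lower = 40/142 = 0.2817
D = 0.5423 - 0.2817 = 0.2606

0.2606


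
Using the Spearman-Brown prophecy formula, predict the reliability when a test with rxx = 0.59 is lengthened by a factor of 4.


r_new = (n * rxx) / (1 + (n-1) * rxx)
r_new = (4 * 0.59) / (1 + 3 * 0.59)
r_new = 2.36 / 2.77
r_new = 0.852

0.852


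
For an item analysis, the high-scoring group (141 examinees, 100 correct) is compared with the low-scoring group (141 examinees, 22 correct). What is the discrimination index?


p_upper = 100/141 = 0.7092
p_lower = 22/141 = 0.156
D = 0.7092 - 0.156 = 0.5532

0.5532


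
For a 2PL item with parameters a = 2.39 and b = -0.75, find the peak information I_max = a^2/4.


For 2PL, max info at theta = b = -0.75
I_max = a^2 / 4 = 2.39^2 / 4
= 5.7121 / 4
I_max = 1.428

1.428


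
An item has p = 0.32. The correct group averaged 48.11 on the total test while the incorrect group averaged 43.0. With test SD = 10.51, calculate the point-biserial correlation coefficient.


q = 1 - p = 0.68
rpb = ((M1 - M0) / SD) * sqrt(p * q)
rpb = ((48.11 - 43.0) / 10.51) * sqrt(0.32 * 0.68)
rpb = 0.2268

0.2268


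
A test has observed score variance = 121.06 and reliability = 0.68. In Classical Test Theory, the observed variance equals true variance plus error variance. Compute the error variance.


var_true = rxx * var_obs = 0.68 * 121.06 = 82.3208
var_error = var_obs - var_true
var_error = 121.06 - 82.3208
var_error = 38.7392

38.7392


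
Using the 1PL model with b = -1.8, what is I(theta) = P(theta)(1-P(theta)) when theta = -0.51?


P = 1/(1+exp(-(-0.51--1.8))) = 0.7841
I = P*(1-P) = 0.7841 * 0.2159
I = 0.1693

0.1693


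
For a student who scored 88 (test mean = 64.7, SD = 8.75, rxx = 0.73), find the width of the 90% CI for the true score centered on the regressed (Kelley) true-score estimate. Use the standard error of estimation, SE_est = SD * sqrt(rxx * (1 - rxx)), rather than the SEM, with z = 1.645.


True score estimate = 0.73*88 + 0.27*64.7 = 81.709
SE_est = SD * sqrt(rxx * (1 - rxx)) = 8.75 * sqrt(0.73 * 0.27) = 8.75 * sqrt(0.1971) = 3.884645
CI = T_est +/- z * SE_est, so width = 2 * z * SE_est = 2 * 1.645 * 3.884645
Width = 12.7805

12.7805


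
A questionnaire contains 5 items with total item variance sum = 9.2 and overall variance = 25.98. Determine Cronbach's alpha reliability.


alpha = (k/(k-1)) * (1 - sum(si^2)/s_total^2)
= (5/4) * (1 - 9.2/25.98)
alpha = 0.8074

0.8074


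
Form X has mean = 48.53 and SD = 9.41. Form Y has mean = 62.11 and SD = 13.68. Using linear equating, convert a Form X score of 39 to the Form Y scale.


slope = SD_Y / SD_X = 13.68 / 9.41 ~ 1.4538
intercept = mean_Y - slope * mean_X = 62.11 - (13.68 / 9.41) * 48.53 ~ -8.4416
Y = slope * X + intercept. To avoid rounding drift from the rounded slope/intercept, evaluate the equivalent form Y = mean_Y + SD_Y * (X - mean_X) / SD_X at full precision:
Y = 62.11 + 13.68 * (39 - 48.53) / 9.41
Y = 62.11 - 13.68 * 9.53 / 9.41
Y = 62.11 - 130.3704 / 9.41
Y = 62.11 - 13.8545
Y = 48.2555

48.2555


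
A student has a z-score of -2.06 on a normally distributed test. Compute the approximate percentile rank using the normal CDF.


CDF(z) = 0.5 * (1 + erf(z/sqrt(2)))
erf(-1.4566) = -0.9606
CDF = 0.0197
Percentile rank = 0.0197 * 100 = 1.97

1.97


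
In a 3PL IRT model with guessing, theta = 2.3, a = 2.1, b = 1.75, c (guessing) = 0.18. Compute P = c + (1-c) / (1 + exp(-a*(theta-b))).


logit = 2.1*(2.3 - 1.75) = 1.155
P* = 1/(1 + exp(-1.155)) = 0.7604
P = 0.18 + (1 - 0.18) * 0.7604
P = 0.8035

0.8035


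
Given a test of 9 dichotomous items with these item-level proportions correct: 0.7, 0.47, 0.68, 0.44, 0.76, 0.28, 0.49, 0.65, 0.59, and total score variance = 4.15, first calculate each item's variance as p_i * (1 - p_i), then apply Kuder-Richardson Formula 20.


For each item, compute p_i * q_i:
  Item 1: 0.7 * 0.3 = 0.21
  Item 2: 0.47 * 0.53 = 0.2491
  Item 3: 0.68 * 0.32 = 0.2176
  Item 4: 0.44 * 0.56 = 0.2464
  Item 5: 0.76 * 0.24 = 0.1824
  Item 6: 0.28 * 0.72 = 0.2016
  Item 7: 0.49 * 0.51 = 0.2499
  Item 8: 0.65 * 0.35 = 0.2275
  Item 9: 0.59 * 0.41 = 0.2419
Sum(p_i * q_i) = 0.21 + 0.2491 + 0.2176 + 0.2464 + 0.1824 + 0.2016 + 0.2499 + 0.2275 + 0.2419 = 2.0264
KR-20 = (k/(k-1)) * (1 - Sum(p_i*q_i) / Var_total)
= (9/8) * (1 - 2.0264/4.15)
= 1.125 * 0.5117
KR-20 = 0.5757

0.5757


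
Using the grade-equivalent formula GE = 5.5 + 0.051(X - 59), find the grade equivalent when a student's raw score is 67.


raw - median = 67 - 59 = 8
slope * diff = 0.051 * 8 = 0.408
GE = 5.5 + 0.408
GE = 5.908

5.908


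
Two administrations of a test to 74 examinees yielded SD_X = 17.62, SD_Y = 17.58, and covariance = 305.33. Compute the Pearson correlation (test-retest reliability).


r = cov(X,Y) / (SD_X * SD_Y)
r = 305.33 / (17.62 * 17.58)
r = 305.33 / 309.7596
r = 0.9857

0.9857


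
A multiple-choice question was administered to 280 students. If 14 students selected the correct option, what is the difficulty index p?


Item difficulty p = number correct / total examinees
p = 14 / 280
p = 0.05

0.05


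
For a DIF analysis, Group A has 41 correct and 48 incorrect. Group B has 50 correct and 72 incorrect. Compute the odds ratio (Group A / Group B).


Odds_A = 41/48 = 0.8542
Odds_B = 50/72 = 0.6944
OR = Odds_A / Odds_B = 0.8542 / 0.6944
Exactly, OR = (41 * 72) / (48 * 50) = 2952 / 2400
OR = 1.23

1.23


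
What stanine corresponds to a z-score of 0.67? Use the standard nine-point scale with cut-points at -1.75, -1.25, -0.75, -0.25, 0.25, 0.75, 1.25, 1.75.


Stanine boundaries: [-1.75, -1.25, -0.75, -0.25, 0.25, 0.75, 1.25, 1.75]
z = 0.67
Check each boundary:
  z >= -1.75 -> could be stanine 2
  z >= -1.25 -> could be stanine 3
  z >= -0.75 -> could be stanine 4
  z >= -0.25 -> could be stanine 5
  z >= 0.25 -> could be stanine 6
  z < 0.75
  z < 1.25
  z < 1.75
Highest qualifying boundary gives stanine = 6

6


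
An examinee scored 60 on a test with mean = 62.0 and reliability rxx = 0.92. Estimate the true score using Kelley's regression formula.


T_est = rxx * X + (1 - rxx) * mean
T_est = 0.92 * 60 + 0.08 * 62.0
T_est = 55.2 + 4.96
T_est = 60.16

60.16


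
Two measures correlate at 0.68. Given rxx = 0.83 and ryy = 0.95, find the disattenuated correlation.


r_corrected = rxy / sqrt(rxx * ryy)
= 0.68 / sqrt(0.83 * 0.95)
= 0.68 / sqrt(0.7885)
= 0.68 / 0.887975
r_corrected = 0.7658

0.7658


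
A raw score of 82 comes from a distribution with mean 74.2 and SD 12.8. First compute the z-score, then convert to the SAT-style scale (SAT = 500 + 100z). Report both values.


z = (X - mean) / SD = (82 - 74.2) / 12.8
z = 7.8 / 12.8
z = 0.6094
SAT-scale = SAT = 500 + 100z
Carry z at full precision (z = 7.8 / 12.8) into the conversion:
SAT-scale = 500 + 100 * (7.8 / 12.8) = 500 + 780 / 12.8
SAT-scale = 500 + 60.9375
SAT-scale = 560.9375

560.9375


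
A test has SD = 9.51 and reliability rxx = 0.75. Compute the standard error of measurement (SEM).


SEM = SD * sqrt(1 - rxx)
SEM = 9.51 * sqrt(1 - 0.75)
SEM = 9.51 * sqrt(0.25) = 9.51 * 0.5
SEM = 4.755

4.755


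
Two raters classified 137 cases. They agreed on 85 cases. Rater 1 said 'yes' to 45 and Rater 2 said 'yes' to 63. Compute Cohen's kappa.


P_o = 85/137 = 0.620438
P_e = (45*63 + 92*74) / 18769 = 0.513773
kappa = (P_o - P_e) / (1 - P_e)
kappa = (0.620438 - 0.513773) / (1 - 0.513773)
kappa = 0.2194

0.2194


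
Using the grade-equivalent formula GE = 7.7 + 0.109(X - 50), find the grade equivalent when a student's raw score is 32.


raw - median = 32 - 50 = -18
slope * diff = 0.109 * -18 = -1.962
GE = 7.7 + -1.962
GE = 5.738

5.738


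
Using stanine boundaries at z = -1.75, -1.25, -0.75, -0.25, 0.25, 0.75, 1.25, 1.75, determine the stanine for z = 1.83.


Stanine boundaries: [-1.75, -1.25, -0.75, -0.25, 0.25, 0.75, 1.25, 1.75]
z = 1.83
Check each boundary:
  z >= -1.75 -> could be stanine 2
  z >= -1.25 -> could be stanine 3
  z >= -0.75 -> could be stanine 4
  z >= -0.25 -> could be stanine 5
  z >= 0.25 -> could be stanine 6
  z >= 0.75 -> could be stanine 7
  z >= 1.25 -> could be stanine 8
  z >= 1.75 -> could be stanine 9
Highest qualifying boundary gives stanine = 9

9


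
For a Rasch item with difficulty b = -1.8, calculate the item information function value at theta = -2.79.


P = 1/(1+exp(-(-2.79--1.8))) = 0.2709
I = P*(1-P) = 0.2709 * 0.7291
I = 0.1975

0.1975


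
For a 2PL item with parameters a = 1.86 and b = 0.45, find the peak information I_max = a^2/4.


For 2PL, max info at theta = b = 0.45
I_max = a^2 / 4 = 1.86^2 / 4
= 3.4596 / 4
I_max = 0.8649

0.8649


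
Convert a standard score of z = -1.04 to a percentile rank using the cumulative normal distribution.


CDF(z) = 0.5 * (1 + erf(z/sqrt(2)))
erf(-0.7354) = -0.7017
CDF = 0.1492
Percentile rank = 0.1492 * 100 = 14.92

14.92


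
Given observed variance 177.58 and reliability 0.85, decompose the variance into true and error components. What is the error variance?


var_true = rxx * var_obs = 0.85 * 177.58 = 150.943
var_error = var_obs - var_true
var_error = 177.58 - 150.943
var_error = 26.637

26.637


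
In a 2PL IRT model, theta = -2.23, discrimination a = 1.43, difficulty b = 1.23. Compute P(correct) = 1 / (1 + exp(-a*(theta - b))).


a*(theta - b) = 1.43 * (-2.23 - 1.23) = -4.9478
exp(--4.9478) = 140.8647
P = 1 / (1 + 140.8647)
P = 0.007

0.007


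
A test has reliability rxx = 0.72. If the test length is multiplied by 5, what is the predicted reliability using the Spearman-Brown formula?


r_new = (n * rxx) / (1 + (n-1) * rxx)
r_new = (5 * 0.72) / (1 + 4 * 0.72)
r_new = 3.6 / 3.88
r_new = 0.9278

0.9278


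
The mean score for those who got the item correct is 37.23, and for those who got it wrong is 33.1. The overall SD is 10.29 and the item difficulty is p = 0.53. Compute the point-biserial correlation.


q = 1 - p = 0.47
rpb = ((M1 - M0) / SD) * sqrt(p * q)
rpb = ((37.23 - 33.1) / 10.29) * sqrt(0.53 * 0.47)
rpb = 0.2003

0.2003


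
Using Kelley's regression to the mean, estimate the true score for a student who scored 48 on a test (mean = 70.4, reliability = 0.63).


T_est = rxx * X + (1 - rxx) * mean
T_est = 0.63 * 48 + 0.37 * 70.4
T_est = 30.24 + 26.048
T_est = 56.288

56.288


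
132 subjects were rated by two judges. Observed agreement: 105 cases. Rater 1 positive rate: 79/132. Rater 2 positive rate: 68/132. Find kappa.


P_o = 105/132 = 0.795455
P_e = (79*68 + 53*64) / 17424 = 0.502984
kappa = (P_o - P_e) / (1 - P_e)
kappa = (0.795455 - 0.502984) / (1 - 0.502984)
kappa = 0.5885

0.5885


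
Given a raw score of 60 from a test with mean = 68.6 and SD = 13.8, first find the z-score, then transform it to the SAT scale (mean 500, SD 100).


z = (X - mean) / SD = (60 - 68.6) / 13.8
z = -8.6 / 13.8
z = -0.6232
SAT-scale = SAT = 500 + 100z
Carry z at full precision (z = -8.6 / 13.8) into the conversion:
SAT-scale = 500 + 100 * (-8.6 / 13.8) = 500 + -860 / 13.8
SAT-scale = 500 + -62.3188
SAT-scale = 437.6812

437.6812


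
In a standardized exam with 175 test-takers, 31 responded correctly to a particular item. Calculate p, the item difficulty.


Item difficulty p = number correct / total examinees
p = 31 / 175
p = 0.1771

0.1771


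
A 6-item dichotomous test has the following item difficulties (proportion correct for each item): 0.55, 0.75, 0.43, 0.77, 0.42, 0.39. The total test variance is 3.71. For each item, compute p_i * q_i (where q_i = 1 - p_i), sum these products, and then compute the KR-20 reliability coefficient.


For each item, compute p_i * q_i:
  Item 1: 0.55 * 0.45 = 0.2475
  Item 2: 0.75 * 0.25 = 0.1875
  Item 3: 0.43 * 0.57 = 0.2451
  Item 4: 0.77 * 0.23 = 0.1771
  Item 5: 0.42 * 0.58 = 0.2436
  Item 6: 0.39 * 0.61 = 0.2379
Sum(p_i * q_i) = 0.2475 + 0.1875 + 0.2451 + 0.1771 + 0.2436 + 0.2379 = 1.3387
KR-20 = (k/(k-1)) * (1 - Sum(p_i*q_i) / Var_total)
= (6/5) * (1 - 1.3387/3.71)
= 1.2 * 0.6392
KR-20 = 0.767

0.767


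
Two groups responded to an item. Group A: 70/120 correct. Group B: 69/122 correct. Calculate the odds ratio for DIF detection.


Odds_A = 70/50 = 1.4
Odds_B = 69/53 = 1.3019
OR = Odds_A / Odds_B = 1.4 / 1.3019
Exactly, OR = (70 * 53) / (50 * 69) = 3710 / 3450
OR = 1.0754

1.0754


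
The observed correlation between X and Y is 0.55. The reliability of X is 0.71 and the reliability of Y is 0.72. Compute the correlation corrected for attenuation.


r_corrected = rxy / sqrt(rxx * ryy)
= 0.55 / sqrt(0.71 * 0.72)
= 0.55 / sqrt(0.5112)
= 0.55 / 0.714983
r_corrected = 0.7692

0.7692


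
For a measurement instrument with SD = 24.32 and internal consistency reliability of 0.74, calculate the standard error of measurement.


SEM = SD * sqrt(1 - rxx)
SEM = 24.32 * sqrt(1 - 0.74)
SEM = 24.32 * sqrt(0.26) = 24.32 * 0.509902
SEM = 12.4008

12.4008


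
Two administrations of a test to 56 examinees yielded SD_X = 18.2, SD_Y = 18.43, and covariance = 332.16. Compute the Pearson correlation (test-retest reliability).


r = cov(X,Y) / (SD_X * SD_Y)
r = 332.16 / (18.2 * 18.43)
r = 332.16 / 335.426
r = 0.9903

0.9903


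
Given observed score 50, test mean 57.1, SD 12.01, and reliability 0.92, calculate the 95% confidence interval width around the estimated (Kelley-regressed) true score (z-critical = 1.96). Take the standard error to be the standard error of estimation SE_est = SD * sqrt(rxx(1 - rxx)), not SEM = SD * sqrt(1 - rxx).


True score estimate = 0.92*50 + 0.08*57.1 = 50.568
SE_est = SD * sqrt(rxx * (1 - rxx)) = 12.01 * sqrt(0.92 * 0.08) = 12.01 * sqrt(0.0736) = 3.258231
CI = T_est +/- z * SE_est, so width = 2 * z * SE_est = 2 * 1.96 * 3.258231
Width = 12.7723

12.7723


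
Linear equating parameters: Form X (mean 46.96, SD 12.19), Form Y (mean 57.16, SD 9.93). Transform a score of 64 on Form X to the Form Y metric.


slope = SD_Y / SD_X = 9.93 / 12.19 ~ 0.8146
intercept = mean_Y - slope * mean_X = 57.16 - (9.93 / 12.19) * 46.96 ~ 18.9063
Y = slope * X + intercept. To avoid rounding drift from the rounded slope/intercept, evaluate the equivalent form Y = mean_Y + SD_Y * (X - mean_X) / SD_X at full precision:
Y = 57.16 + 9.93 * (64 - 46.96) / 12.19
Y = 57.16 + 9.93 * 17.04 / 12.19
Y = 57.16 + 169.2072 / 12.19
Y = 57.16 + 13.8808
Y = 71.0408

71.0408


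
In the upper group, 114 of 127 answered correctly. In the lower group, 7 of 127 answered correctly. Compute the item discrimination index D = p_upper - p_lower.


p_upper = 114/127 = 0.8976
p_lower = 7/127 = 0.0551
D = 0.8976 - 0.0551 = 0.8425

0.8425


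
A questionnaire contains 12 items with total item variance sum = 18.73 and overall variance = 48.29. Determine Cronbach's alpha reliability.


alpha = (k/(k-1)) * (1 - sum(si^2)/s_total^2)
= (12/11) * (1 - 18.73/48.29)
alpha = 0.6678

0.6678


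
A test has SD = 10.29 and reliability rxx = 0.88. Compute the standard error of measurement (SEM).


SEM = SD * sqrt(1 - rxx)
SEM = 10.29 * sqrt(1 - 0.88)
SEM = 10.29 * sqrt(0.12) = 10.29 * 0.34641
SEM = 3.5646

3.5646


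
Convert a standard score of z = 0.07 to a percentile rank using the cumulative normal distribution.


CDF(z) = 0.5 * (1 + erf(z/sqrt(2)))
erf(0.0495) = 0.0558
CDF = 0.5279
Percentile rank = 0.5279 * 100 = 52.79

52.79


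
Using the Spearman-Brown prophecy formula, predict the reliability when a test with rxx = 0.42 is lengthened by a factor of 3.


r_new = (n * rxx) / (1 + (n-1) * rxx)
r_new = (3 * 0.42) / (1 + 2 * 0.42)
r_new = 1.26 / 1.84
r_new = 0.6848

0.6848


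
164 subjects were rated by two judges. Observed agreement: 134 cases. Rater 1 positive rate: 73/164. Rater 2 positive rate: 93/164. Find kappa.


P_o = 134/164 = 0.817073
P_e = (73*93 + 91*71) / 26896 = 0.492638
kappa = (P_o - P_e) / (1 - P_e)
kappa = (0.817073 - 0.492638) / (1 - 0.492638)
kappa = 0.6395

0.6395


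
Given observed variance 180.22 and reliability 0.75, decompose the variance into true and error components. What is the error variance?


var_true = rxx * var_obs = 0.75 * 180.22 = 135.165
var_error = var_obs - var_true
var_error = 180.22 - 135.165
var_error = 45.055

45.055


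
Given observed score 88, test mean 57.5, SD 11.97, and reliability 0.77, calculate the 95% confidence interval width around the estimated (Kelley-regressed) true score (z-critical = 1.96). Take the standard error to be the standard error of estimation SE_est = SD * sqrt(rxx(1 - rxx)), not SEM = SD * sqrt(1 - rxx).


True score estimate = 0.77*88 + 0.23*57.5 = 80.985
SE_est = SD * sqrt(rxx * (1 - rxx)) = 11.97 * sqrt(0.77 * 0.23) = 11.97 * sqrt(0.1771) = 5.037365
CI = T_est +/- z * SE_est, so width = 2 * z * SE_est = 2 * 1.96 * 5.037365
Width = 19.7465

19.7465


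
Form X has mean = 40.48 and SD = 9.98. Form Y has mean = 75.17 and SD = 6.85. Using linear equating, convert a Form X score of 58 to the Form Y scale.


slope = SD_Y / SD_X = 6.85 / 9.98 ~ 0.6864
intercept = mean_Y - slope * mean_X = 75.17 - (6.85 / 9.98) * 40.48 ~ 47.3856
Y = slope * X + intercept. To avoid rounding drift from the rounded slope/intercept, evaluate the equivalent form Y = mean_Y + SD_Y * (X - mean_X) / SD_X at full precision:
Y = 75.17 + 6.85 * (58 - 40.48) / 9.98
Y = 75.17 + 6.85 * 17.52 / 9.98
Y = 75.17 + 120.012 / 9.98
Y = 75.17 + 12.0253
Y = 87.1953

87.1953


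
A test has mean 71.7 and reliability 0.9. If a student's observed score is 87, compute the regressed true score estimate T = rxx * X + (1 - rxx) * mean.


T_est = rxx * X + (1 - rxx) * mean
T_est = 0.9 * 87 + 0.1 * 71.7
T_est = 78.3 + 7.17
T_est = 85.47

85.47


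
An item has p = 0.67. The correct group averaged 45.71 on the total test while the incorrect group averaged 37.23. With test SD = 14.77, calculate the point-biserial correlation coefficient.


q = 1 - p = 0.33
rpb = ((M1 - M0) / SD) * sqrt(p * q)
rpb = ((45.71 - 37.23) / 14.77) * sqrt(0.67 * 0.33)
rpb = 0.27

0.27


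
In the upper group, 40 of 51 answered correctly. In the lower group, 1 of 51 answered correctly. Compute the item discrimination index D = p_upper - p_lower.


p_upper = 40/51 = 0.7843
p_lower = 1/51 = 0.0196
D = 0.7843 - 0.0196 = 0.7647

0.7647


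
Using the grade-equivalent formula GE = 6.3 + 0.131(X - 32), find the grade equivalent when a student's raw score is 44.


raw - median = 44 - 32 = 12
slope * diff = 0.131 * 12 = 1.572
GE = 6.3 + 1.572
GE = 7.872

7.872


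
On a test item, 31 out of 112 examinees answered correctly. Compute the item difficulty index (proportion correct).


Item difficulty p = number correct / total examinees
p = 31 / 112
p = 0.2768

0.2768


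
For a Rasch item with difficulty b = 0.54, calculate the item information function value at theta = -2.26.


P = 1/(1+exp(-(-2.26-0.54))) = 0.0573
I = P*(1-P) = 0.0573 * 0.9427
I = 0.054

0.054


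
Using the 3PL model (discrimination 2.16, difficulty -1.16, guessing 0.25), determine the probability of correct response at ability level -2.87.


logit = 2.16*(-2.87 - -1.16) = -3.6936
P* = 1/(1 + exp(--3.6936)) = 0.0243
P = 0.25 + (1 - 0.25) * 0.0243
P = 0.2682

0.2682


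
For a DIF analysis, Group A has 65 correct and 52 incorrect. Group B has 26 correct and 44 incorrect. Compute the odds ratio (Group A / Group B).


Odds_A = 65/52 = 1.25
Odds_B = 26/44 = 0.5909
OR = Odds_A / Odds_B = 1.25 / 0.5909
Exactly, OR = (65 * 44) / (52 * 26) = 2860 / 1352
OR = 2.1154

2.1154


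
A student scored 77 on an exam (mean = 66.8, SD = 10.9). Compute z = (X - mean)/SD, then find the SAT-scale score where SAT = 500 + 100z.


z = (X - mean) / SD = (77 - 66.8) / 10.9
z = 10.2 / 10.9
z = 0.9358
SAT-scale = SAT = 500 + 100z
Carry z at full precision (z = 10.2 / 10.9) into the conversion:
SAT-scale = 500 + 100 * (10.2 / 10.9) = 500 + 1020 / 10.9
SAT-scale = 500 + 93.578
SAT-scale = 593.578

593.578


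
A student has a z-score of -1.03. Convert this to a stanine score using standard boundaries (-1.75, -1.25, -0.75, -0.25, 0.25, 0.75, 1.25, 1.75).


Stanine boundaries: [-1.75, -1.25, -0.75, -0.25, 0.25, 0.75, 1.25, 1.75]
z = -1.03
Check each boundary:
  z >= -1.75 -> could be stanine 2
  z >= -1.25 -> could be stanine 3
  z < -0.75
  z < -0.25
  z < 0.25
  z < 0.75
  z < 1.25
  z < 1.75
Highest qualifying boundary gives stanine = 3

3


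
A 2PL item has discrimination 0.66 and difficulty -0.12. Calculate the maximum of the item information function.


For 2PL, max info at theta = b = -0.12
I_max = a^2 / 4 = 0.66^2 / 4
= 0.4356 / 4
I_max = 0.1089

0.1089


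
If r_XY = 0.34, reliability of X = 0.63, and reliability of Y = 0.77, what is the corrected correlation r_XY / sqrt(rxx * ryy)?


r_corrected = rxy / sqrt(rxx * ryy)
= 0.34 / sqrt(0.63 * 0.77)
= 0.34 / sqrt(0.4851)
= 0.34 / 0.696491
r_corrected = 0.4882

0.4882


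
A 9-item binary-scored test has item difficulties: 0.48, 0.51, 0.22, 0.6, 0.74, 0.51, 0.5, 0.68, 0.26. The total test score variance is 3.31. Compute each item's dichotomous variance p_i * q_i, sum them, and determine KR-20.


For each item, compute p_i * q_i:
  Item 1: 0.48 * 0.52 = 0.2496
  Item 2: 0.51 * 0.49 = 0.2499
  Item 3: 0.22 * 0.78 = 0.1716
  Item 4: 0.6 * 0.4 = 0.24
  Item 5: 0.74 * 0.26 = 0.1924
  Item 6: 0.51 * 0.49 = 0.2499
  Item 7: 0.5 * 0.5 = 0.25
  Item 8: 0.68 * 0.32 = 0.2176
  Item 9: 0.26 * 0.74 = 0.1924
Sum(p_i * q_i) = 0.2496 + 0.2499 + 0.1716 + 0.24 + 0.1924 + 0.2499 + 0.25 + 0.2176 + 0.1924 = 2.0134
KR-20 = (k/(k-1)) * (1 - Sum(p_i*q_i) / Var_total)
= (9/8) * (1 - 2.0134/3.31)
= 1.125 * 0.3917
KR-20 = 0.4407

0.4407


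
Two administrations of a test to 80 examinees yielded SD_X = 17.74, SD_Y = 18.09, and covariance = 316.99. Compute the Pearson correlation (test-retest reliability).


r = cov(X,Y) / (SD_X * SD_Y)
r = 316.99 / (17.74 * 18.09)
r = 316.99 / 320.9166
r = 0.9878

0.9878


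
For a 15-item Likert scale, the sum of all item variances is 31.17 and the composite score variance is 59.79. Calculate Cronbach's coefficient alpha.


alpha = (k/(k-1)) * (1 - sum(si^2)/s_total^2)
= (15/14) * (1 - 31.17/59.79)
alpha = 0.5129

0.5129


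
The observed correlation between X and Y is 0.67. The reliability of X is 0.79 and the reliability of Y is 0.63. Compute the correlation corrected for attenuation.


r_corrected = rxy / sqrt(rxx * ryy)
= 0.67 / sqrt(0.79 * 0.63)
= 0.67 / sqrt(0.4977)
= 0.67 / 0.705479
r_corrected = 0.9497

0.9497


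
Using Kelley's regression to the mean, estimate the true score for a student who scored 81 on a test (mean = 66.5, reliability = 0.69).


T_est = rxx * X + (1 - rxx) * mean
T_est = 0.69 * 81 + 0.31 * 66.5
T_est = 55.89 + 20.615
T_est = 76.505

76.505


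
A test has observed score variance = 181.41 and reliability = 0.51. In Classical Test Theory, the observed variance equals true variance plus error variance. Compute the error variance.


var_true = rxx * var_obs = 0.51 * 181.41 = 92.5191
var_error = var_obs - var_true
var_error = 181.41 - 92.5191
var_error = 88.8909

88.8909


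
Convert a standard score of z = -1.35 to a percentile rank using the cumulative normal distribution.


CDF(z) = 0.5 * (1 + erf(z/sqrt(2)))
erf(-0.9546) = -0.823
CDF = 0.0885
Percentile rank = 0.0885 * 100 = 8.85

8.85


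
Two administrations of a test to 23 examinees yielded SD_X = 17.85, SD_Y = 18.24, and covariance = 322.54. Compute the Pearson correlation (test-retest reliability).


r = cov(X,Y) / (SD_X * SD_Y)
r = 322.54 / (17.85 * 18.24)
r = 322.54 / 325.584
r = 0.9907

0.9907


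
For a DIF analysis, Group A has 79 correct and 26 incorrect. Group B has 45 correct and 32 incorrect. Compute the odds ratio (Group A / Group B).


Odds_A = 79/26 = 3.0385
Odds_B = 45/32 = 1.4062
OR = Odds_A / Odds_B = 3.0385 / 1.4062
Exactly, OR = (79 * 32) / (26 * 45) = 2528 / 1170
OR = 2.1607

2.1607


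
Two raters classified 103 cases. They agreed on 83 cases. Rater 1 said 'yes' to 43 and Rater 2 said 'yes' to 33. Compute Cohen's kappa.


P_o = 83/103 = 0.805825
P_e = (43*33 + 60*70) / 10609 = 0.529645
kappa = (P_o - P_e) / (1 - P_e)
kappa = (0.805825 - 0.529645) / (1 - 0.529645)
kappa = 0.5872

0.5872


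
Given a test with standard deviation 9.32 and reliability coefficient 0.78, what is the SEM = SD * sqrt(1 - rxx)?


SEM = SD * sqrt(1 - rxx)
SEM = 9.32 * sqrt(1 - 0.78)
SEM = 9.32 * sqrt(0.22) = 9.32 * 0.469042
SEM = 4.3715

4.3715


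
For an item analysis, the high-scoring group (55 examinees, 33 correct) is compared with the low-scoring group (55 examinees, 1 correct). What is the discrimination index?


p_upper = 33/55 = 0.6
p_lower = 1/55 = 0.0182
D = 0.6 - 0.0182 = 0.5818

0.5818


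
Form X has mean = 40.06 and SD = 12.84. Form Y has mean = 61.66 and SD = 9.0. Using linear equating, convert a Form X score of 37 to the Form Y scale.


slope = SD_Y / SD_X = 9.0 / 12.84 ~ 0.7009
intercept = mean_Y - slope * mean_X = 61.66 - (9.0 / 12.84) * 40.06 ~ 33.5806
Y = slope * X + intercept. To avoid rounding drift from the rounded slope/intercept, evaluate the equivalent form Y = mean_Y + SD_Y * (X - mean_X) / SD_X at full precision:
Y = 61.66 + 9.0 * (37 - 40.06) / 12.84
Y = 61.66 - 9.0 * 3.06 / 12.84
Y = 61.66 - 27.54 / 12.84
Y = 61.66 - 2.1449
Y = 59.5151

59.5151


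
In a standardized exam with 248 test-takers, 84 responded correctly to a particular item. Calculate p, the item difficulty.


Item difficulty p = number correct / total examinees
p = 84 / 248
p = 0.3387

0.3387


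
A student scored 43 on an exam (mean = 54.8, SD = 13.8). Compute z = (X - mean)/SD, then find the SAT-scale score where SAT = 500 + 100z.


z = (X - mean) / SD = (43 - 54.8) / 13.8
z = -11.8 / 13.8
z = -0.8551
SAT-scale = SAT = 500 + 100z
Carry z at full precision (z = -11.8 / 13.8) into the conversion:
SAT-scale = 500 + 100 * (-11.8 / 13.8) = 500 + -1180 / 13.8
SAT-scale = 500 + -85.5072
SAT-scale = 414.4928

414.4928


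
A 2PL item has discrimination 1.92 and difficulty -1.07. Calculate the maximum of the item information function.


For 2PL, max info at theta = b = -1.07
I_max = a^2 / 4 = 1.92^2 / 4
= 3.6864 / 4
I_max = 0.9216

0.9216


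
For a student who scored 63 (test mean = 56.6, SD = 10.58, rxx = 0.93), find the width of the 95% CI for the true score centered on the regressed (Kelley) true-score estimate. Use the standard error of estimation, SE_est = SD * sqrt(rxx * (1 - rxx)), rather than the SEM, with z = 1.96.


True score estimate = 0.93*63 + 0.07*56.6 = 62.552
SE_est = SD * sqrt(rxx * (1 - rxx)) = 10.58 * sqrt(0.93 * 0.07) = 10.58 * sqrt(0.0651) = 2.699455
CI = T_est +/- z * SE_est, so width = 2 * z * SE_est = 2 * 1.96 * 2.699455
Width = 10.5819

10.5819


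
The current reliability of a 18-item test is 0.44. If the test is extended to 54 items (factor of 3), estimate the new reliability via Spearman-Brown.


r_new = (n * rxx) / (1 + (n-1) * rxx)
r_new = (3 * 0.44) / (1 + 2 * 0.44)
r_new = 1.32 / 1.88
r_new = 0.7021

0.7021


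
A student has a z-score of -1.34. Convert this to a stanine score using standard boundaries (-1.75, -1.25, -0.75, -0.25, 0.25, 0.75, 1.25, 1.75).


Stanine boundaries: [-1.75, -1.25, -0.75, -0.25, 0.25, 0.75, 1.25, 1.75]
z = -1.34
Check each boundary:
  z >= -1.75 -> could be stanine 2
  z < -1.25
  z < -0.75
  z < -0.25
  z < 0.25
  z < 0.75
  z < 1.25
  z < 1.75
Highest qualifying boundary gives stanine = 2

2


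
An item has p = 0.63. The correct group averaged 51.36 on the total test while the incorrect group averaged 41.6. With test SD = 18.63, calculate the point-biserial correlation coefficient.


q = 1 - p = 0.37
rpb = ((M1 - M0) / SD) * sqrt(p * q)
rpb = ((51.36 - 41.6) / 18.63) * sqrt(0.63 * 0.37)
rpb = 0.2529

0.2529


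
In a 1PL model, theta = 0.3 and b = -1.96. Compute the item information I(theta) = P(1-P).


P = 1/(1+exp(-(0.3--1.96))) = 0.9055
I = P*(1-P) = 0.9055 * 0.0945
I = 0.0856

0.0856


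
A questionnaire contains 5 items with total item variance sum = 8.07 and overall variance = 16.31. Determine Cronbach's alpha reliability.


alpha = (k/(k-1)) * (1 - sum(si^2)/s_total^2)
= (5/4) * (1 - 8.07/16.31)
alpha = 0.6315

0.6315


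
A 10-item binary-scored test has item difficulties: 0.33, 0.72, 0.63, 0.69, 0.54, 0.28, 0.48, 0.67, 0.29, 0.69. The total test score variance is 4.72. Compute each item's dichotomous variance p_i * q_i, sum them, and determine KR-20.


For each item, compute p_i * q_i:
  Item 1: 0.33 * 0.67 = 0.2211
  Item 2: 0.72 * 0.28 = 0.2016
  Item 3: 0.63 * 0.37 = 0.2331
  Item 4: 0.69 * 0.31 = 0.2139
  Item 5: 0.54 * 0.46 = 0.2484
  Item 6: 0.28 * 0.72 = 0.2016
  Item 7: 0.48 * 0.52 = 0.2496
  Item 8: 0.67 * 0.33 = 0.2211
  Item 9: 0.29 * 0.71 = 0.2059
  Item 10: 0.69 * 0.31 = 0.2139
Sum(p_i * q_i) = 0.2211 + 0.2016 + 0.2331 + 0.2139 + 0.2484 + 0.2016 + 0.2496 + 0.2211 + 0.2059 + 0.2139 = 2.2102
KR-20 = (k/(k-1)) * (1 - Sum(p_i*q_i) / Var_total)
= (10/9) * (1 - 2.2102/4.72)
= 1.1111 * 0.5317
KR-20 = 0.5908

0.5908


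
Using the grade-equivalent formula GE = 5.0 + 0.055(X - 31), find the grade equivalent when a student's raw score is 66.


raw - median = 66 - 31 = 35
slope * diff = 0.055 * 35 = 1.925
GE = 5.0 + 1.925
GE = 6.925

6.925


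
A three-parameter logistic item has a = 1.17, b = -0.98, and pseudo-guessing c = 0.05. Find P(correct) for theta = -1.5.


logit = 1.17*(-1.5 - -0.98) = -0.6084
P* = 1/(1 + exp(--0.6084)) = 0.3524
P = 0.05 + (1 - 0.05) * 0.3524
P = 0.3848

0.3848


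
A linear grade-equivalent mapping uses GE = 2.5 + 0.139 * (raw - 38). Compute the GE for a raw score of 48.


raw - median = 48 - 38 = 10
slope * diff = 0.139 * 10 = 1.39
GE = 2.5 + 1.39
GE = 3.89

3.89


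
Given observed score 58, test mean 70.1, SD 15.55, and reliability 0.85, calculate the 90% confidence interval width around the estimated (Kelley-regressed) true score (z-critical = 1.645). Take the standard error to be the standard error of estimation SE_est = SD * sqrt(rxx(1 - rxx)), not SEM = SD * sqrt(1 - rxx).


True score estimate = 0.85*58 + 0.15*70.1 = 59.815
SE_est = SD * sqrt(rxx * (1 - rxx)) = 15.55 * sqrt(0.85 * 0.15) = 15.55 * sqrt(0.1275) = 5.552461
CI = T_est +/- z * SE_est, so width = 2 * z * SE_est = 2 * 1.645 * 5.552461
Width = 18.2676

18.2676


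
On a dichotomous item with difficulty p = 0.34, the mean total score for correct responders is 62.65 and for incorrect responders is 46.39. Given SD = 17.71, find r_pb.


q = 1 - p = 0.66
rpb = ((M1 - M0) / SD) * sqrt(p * q)
rpb = ((62.65 - 46.39) / 17.71) * sqrt(0.34 * 0.66)
rpb = 0.4349

0.4349


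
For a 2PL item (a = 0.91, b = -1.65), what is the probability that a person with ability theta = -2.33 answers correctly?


a*(theta - b) = 0.91 * (-2.33 - -1.65) = -0.6188
exp(--0.6188) = 1.8567
P = 1 / (1 + 1.8567)
P = 0.3501

0.3501


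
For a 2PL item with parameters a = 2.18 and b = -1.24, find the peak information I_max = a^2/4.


For 2PL, max info at theta = b = -1.24
I_max = a^2 / 4 = 2.18^2 / 4
= 4.7524 / 4
I_max = 1.1881

1.1881


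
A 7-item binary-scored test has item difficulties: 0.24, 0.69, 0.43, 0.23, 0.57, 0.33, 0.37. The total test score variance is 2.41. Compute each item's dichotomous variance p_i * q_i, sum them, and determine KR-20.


For each item, compute p_i * q_i:
  Item 1: 0.24 * 0.76 = 0.1824
  Item 2: 0.69 * 0.31 = 0.2139
  Item 3: 0.43 * 0.57 = 0.2451
  Item 4: 0.23 * 0.77 = 0.1771
  Item 5: 0.57 * 0.43 = 0.2451
  Item 6: 0.33 * 0.67 = 0.2211
  Item 7: 0.37 * 0.63 = 0.2331
Sum(p_i * q_i) = 0.1824 + 0.2139 + 0.2451 + 0.1771 + 0.2451 + 0.2211 + 0.2331 = 1.5178
KR-20 = (k/(k-1)) * (1 - Sum(p_i*q_i) / Var_total)
= (7/6) * (1 - 1.5178/2.41)
= 1.1667 * 0.3702
KR-20 = 0.4319

0.4319


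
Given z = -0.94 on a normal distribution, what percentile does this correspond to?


CDF(z) = 0.5 * (1 + erf(z/sqrt(2)))
erf(-0.6647) = -0.6528
CDF = 0.1736
Percentile rank = 0.1736 * 100 = 17.36

17.36


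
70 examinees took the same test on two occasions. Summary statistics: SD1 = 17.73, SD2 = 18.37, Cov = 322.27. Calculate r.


r = cov(X,Y) / (SD_X * SD_Y)
r = 322.27 / (17.73 * 18.37)
r = 322.27 / 325.7001
r = 0.9895

0.9895


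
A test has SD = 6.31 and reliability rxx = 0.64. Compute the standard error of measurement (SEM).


SEM = SD * sqrt(1 - rxx)
SEM = 6.31 * sqrt(1 - 0.64)
SEM = 6.31 * sqrt(0.36) = 6.31 * 0.6
SEM = 3.786

3.786


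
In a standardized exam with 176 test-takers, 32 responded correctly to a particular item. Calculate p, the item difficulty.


Item difficulty p = number correct / total examinees
p = 32 / 176
p = 0.1818

0.1818


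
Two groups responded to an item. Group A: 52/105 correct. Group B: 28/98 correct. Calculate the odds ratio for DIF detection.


Odds_A = 52/53 = 0.9811
Odds_B = 28/70 = 0.4
OR = Odds_A / Odds_B = 0.9811 / 0.4
Exactly, OR = (52 * 70) / (53 * 28) = 3640 / 1484
OR = 2.4528

2.4528


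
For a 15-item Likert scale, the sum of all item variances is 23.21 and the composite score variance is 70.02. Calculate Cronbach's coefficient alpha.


alpha = (k/(k-1)) * (1 - sum(si^2)/s_total^2)
= (15/14) * (1 - 23.21/70.02)
alpha = 0.7163

0.7163


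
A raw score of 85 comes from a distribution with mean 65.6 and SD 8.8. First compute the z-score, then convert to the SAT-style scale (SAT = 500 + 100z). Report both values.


z = (X - mean) / SD = (85 - 65.6) / 8.8
z = 19.4 / 8.8
z = 2.2045
SAT-scale = SAT = 500 + 100z
Carry z at full precision (z = 19.4 / 8.8) into the conversion:
SAT-scale = 500 + 100 * (19.4 / 8.8) = 500 + 1940 / 8.8
SAT-scale = 500 + 220.4545
SAT-scale = 720.4545

720.4545


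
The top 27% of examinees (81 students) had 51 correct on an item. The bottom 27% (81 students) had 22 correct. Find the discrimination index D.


p_upper = 51/81 = 0.6296
p_lower = 22/81 = 0.2716
D = 0.6296 - 0.2716 = 0.358

0.358


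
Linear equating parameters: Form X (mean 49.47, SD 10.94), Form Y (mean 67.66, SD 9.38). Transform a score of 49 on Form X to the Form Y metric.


slope = SD_Y / SD_X = 9.38 / 10.94 ~ 0.8574
intercept = mean_Y - slope * mean_X = 67.66 - (9.38 / 10.94) * 49.47 ~ 25.2442
Y = slope * X + intercept. To avoid rounding drift from the rounded slope/intercept, evaluate the equivalent form Y = mean_Y + SD_Y * (X - mean_X) / SD_X at full precision:
Y = 67.66 + 9.38 * (49 - 49.47) / 10.94
Y = 67.66 - 9.38 * 0.47 / 10.94
Y = 67.66 - 4.4086 / 10.94
Y = 67.66 - 0.403
Y = 67.257

67.257


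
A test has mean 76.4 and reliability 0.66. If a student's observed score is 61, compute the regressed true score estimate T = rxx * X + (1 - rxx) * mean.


T_est = rxx * X + (1 - rxx) * mean
T_est = 0.66 * 61 + 0.34 * 76.4
T_est = 40.26 + 25.976
T_est = 66.236

66.236


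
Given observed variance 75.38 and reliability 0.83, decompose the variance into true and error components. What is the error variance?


var_true = rxx * var_obs = 0.83 * 75.38 = 62.5654
var_error = var_obs - var_true
var_error = 75.38 - 62.5654
var_error = 12.8146

12.8146


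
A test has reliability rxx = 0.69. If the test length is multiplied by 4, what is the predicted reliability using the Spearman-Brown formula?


r_new = (n * rxx) / (1 + (n-1) * rxx)
r_new = (4 * 0.69) / (1 + 3 * 0.69)
r_new = 2.76 / 3.07
r_new = 0.899

0.899


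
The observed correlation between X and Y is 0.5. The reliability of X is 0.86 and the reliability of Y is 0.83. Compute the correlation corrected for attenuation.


r_corrected = rxy / sqrt(rxx * ryy)
= 0.5 / sqrt(0.86 * 0.83)
= 0.5 / sqrt(0.7138)
= 0.5 / 0.844867
r_corrected = 0.5918

0.5918


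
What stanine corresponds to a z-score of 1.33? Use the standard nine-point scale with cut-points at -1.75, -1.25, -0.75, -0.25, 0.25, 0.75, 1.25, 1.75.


Stanine boundaries: [-1.75, -1.25, -0.75, -0.25, 0.25, 0.75, 1.25, 1.75]
z = 1.33
Check each boundary:
  z >= -1.75 -> could be stanine 2
  z >= -1.25 -> could be stanine 3
  z >= -0.75 -> could be stanine 4
  z >= -0.25 -> could be stanine 5
  z >= 0.25 -> could be stanine 6
  z >= 0.75 -> could be stanine 7
  z >= 1.25 -> could be stanine 8
  z < 1.75
Highest qualifying boundary gives stanine = 8

8


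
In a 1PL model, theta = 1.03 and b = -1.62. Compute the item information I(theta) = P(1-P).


P = 1/(1+exp(-(1.03--1.62))) = 0.934
I = P*(1-P) = 0.934 * 0.066
I = 0.0616

0.0616


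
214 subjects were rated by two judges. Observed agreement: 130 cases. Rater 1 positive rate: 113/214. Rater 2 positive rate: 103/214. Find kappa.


P_o = 130/214 = 0.607477
P_e = (113*103 + 101*111) / 45796 = 0.498952
kappa = (P_o - P_e) / (1 - P_e)
kappa = (0.607477 - 0.498952) / (1 - 0.498952)
kappa = 0.2166

0.2166


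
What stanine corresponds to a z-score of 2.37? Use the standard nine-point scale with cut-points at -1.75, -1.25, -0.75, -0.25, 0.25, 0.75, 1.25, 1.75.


Stanine boundaries: [-1.75, -1.25, -0.75, -0.25, 0.25, 0.75, 1.25, 1.75]
z = 2.37
Check each boundary:
  z >= -1.75 -> could be stanine 2
  z >= -1.25 -> could be stanine 3
  z >= -0.75 -> could be stanine 4
  z >= -0.25 -> could be stanine 5
  z >= 0.25 -> could be stanine 6
  z >= 0.75 -> could be stanine 7
  z >= 1.25 -> could be stanine 8
  z >= 1.75 -> could be stanine 9
Highest qualifying boundary gives stanine = 9

9


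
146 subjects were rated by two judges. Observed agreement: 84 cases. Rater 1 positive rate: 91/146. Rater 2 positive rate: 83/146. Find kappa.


P_o = 84/146 = 0.575342
P_e = (91*83 + 55*63) / 21316 = 0.516889
kappa = (P_o - P_e) / (1 - P_e)
kappa = (0.575342 - 0.516889) / (1 - 0.516889)
kappa = 0.121

0.121


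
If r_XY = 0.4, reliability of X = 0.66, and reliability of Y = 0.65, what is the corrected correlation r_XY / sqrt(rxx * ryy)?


r_corrected = rxy / sqrt(rxx * ryy)
= 0.4 / sqrt(0.66 * 0.65)
= 0.4 / sqrt(0.429)
= 0.4 / 0.654981
r_corrected = 0.6107

0.6107


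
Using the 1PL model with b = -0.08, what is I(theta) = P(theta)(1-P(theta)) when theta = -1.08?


P = 1/(1+exp(-(-1.08--0.08))) = 0.2689
I = P*(1-P) = 0.2689 * 0.7311
I = 0.1966

0.1966


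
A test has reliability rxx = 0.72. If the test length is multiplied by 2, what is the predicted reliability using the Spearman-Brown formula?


r_new = (n * rxx) / (1 + (n-1) * rxx)
r_new = (2 * 0.72) / (1 + 1 * 0.72)
r_new = 1.44 / 1.72
r_new = 0.8372

0.8372


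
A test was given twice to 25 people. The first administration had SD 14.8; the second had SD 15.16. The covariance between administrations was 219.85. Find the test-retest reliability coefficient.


r = cov(X,Y) / (SD_X * SD_Y)
r = 219.85 / (14.8 * 15.16)
r = 219.85 / 224.368
r = 0.9799

0.9799


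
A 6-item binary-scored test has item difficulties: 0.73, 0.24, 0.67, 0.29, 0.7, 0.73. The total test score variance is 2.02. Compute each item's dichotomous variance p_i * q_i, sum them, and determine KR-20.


For each item, compute p_i * q_i:
  Item 1: 0.73 * 0.27 = 0.1971
  Item 2: 0.24 * 0.76 = 0.1824
  Item 3: 0.67 * 0.33 = 0.2211
  Item 4: 0.29 * 0.71 = 0.2059
  Item 5: 0.7 * 0.3 = 0.21
  Item 6: 0.73 * 0.27 = 0.1971
Sum(p_i * q_i) = 0.1971 + 0.1824 + 0.2211 + 0.2059 + 0.21 + 0.1971 = 1.2136
KR-20 = (k/(k-1)) * (1 - Sum(p_i*q_i) / Var_total)
= (6/5) * (1 - 1.2136/2.02)
= 1.2 * 0.3992
KR-20 = 0.479

0.479
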